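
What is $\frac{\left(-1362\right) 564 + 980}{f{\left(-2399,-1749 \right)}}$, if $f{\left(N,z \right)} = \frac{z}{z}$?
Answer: $-767188$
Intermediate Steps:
$f{\left(N,z \right)} = 1$
$\frac{\left(-1362\right) 564 + 980}{f{\left(-2399,-1749 \right)}} = \frac{\left(-1362\right) 564 + 980}{1} = \left(-768168 + 980\right) 1 = \left(-767188\right) 1 = -767188$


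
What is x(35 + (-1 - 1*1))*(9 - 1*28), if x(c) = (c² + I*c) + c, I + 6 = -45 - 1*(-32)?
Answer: -9405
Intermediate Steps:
I = -19 (I = -6 + (-45 - 1*(-32)) = -6 + (-45 + 32) = -6 - 13 = -19)
x(c) = c² - 18*c (x(c) = (c² - 19*c) + c = c² - 18*c)
x(35 + (-1 - 1*1))*(9 - 1*28) = ((35 + (-1 - 1*1))*(-18 + (35 + (-1 - 1*1))))*(9 - 1*28) = ((35 + (-1 - 1))*(-18 + (35 + (-1 - 1))))*(9 - 28) = ((35 - 2)*(-18 + (35 - 2)))*(-19) = (33*(-18 + 33))*(-19) = (33*15)*(-19) = 495*(-19) = -9405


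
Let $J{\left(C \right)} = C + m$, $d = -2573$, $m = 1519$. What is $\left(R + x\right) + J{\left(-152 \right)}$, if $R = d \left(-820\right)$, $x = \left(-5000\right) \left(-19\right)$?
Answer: $2206227$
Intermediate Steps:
$x = 95000$
$R = 2109860$ ($R = \left(-2573\right) \left(-820\right) = 2109860$)
$J{\left(C \right)} = 1519 + C$ ($J{\left(C \right)} = C + 1519 = 1519 + C$)
$\left(R + x\right) + J{\left(-152 \right)} = \left(2109860 + 95000\right) + \left(1519 - 152\right) = 2204860 + 1367 = 2206227$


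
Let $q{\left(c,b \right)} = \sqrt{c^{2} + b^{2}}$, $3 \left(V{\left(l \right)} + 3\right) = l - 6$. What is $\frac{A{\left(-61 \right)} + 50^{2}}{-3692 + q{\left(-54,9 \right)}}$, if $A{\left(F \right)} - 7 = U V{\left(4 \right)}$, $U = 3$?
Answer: $- \frac{9215232}{13627867} - \frac{22464 \sqrt{37}}{13627867} \approx -0.68623$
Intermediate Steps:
$V{\left(l \right)} = -5 + \frac{l}{3}$ ($V{\left(l \right)} = -3 + \frac{l - 6}{3} = -3 + \frac{-6 + l}{3} = -3 + \left(-2 + \frac{l}{3}\right) = -5 + \frac{l}{3}$)
$A{\left(F \right)} = -4$ ($A{\left(F \right)} = 7 + 3 \left(-5 + \frac{1}{3} \cdot 4\right) = 7 + 3 \left(-5 + \frac{4}{3}\right) = 7 + 3 \left(- \frac{11}{3}\right) = 7 - 11 = -4$)
$q{\left(c,b \right)} = \sqrt{b^{2} + c^{2}}$
$\frac{A{\left(-61 \right)} + 50^{2}}{-3692 + q{\left(-54,9 \right)}} = \frac{-4 + 50^{2}}{-3692 + \sqrt{9^{2} + \left(-54\right)^{2}}} = \frac{-4 + 2500}{-3692 + \sqrt{81 + 2916}} = \frac{2496}{-3692 + \sqrt{2997}} = \frac{2496}{-3692 + 9 \sqrt{37}}$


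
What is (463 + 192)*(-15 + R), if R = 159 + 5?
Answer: 97595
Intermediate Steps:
R = 164
(463 + 192)*(-15 + R) = (463 + 192)*(-15 + 164) = 655*149 = 97595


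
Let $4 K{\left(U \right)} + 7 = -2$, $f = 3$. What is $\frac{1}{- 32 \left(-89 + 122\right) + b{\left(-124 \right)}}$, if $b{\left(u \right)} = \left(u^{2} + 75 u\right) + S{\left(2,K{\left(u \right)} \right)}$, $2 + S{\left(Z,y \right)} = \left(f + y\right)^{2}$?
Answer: $\frac{16}{80297} \approx 0.00019926$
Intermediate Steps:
$K{\left(U \right)} = - \frac{9}{4}$ ($K{\left(U \right)} = - \frac{7}{4} + \frac{1}{4} \left(-2\right) = - \frac{7}{4} - \frac{1}{2} = - \frac{9}{4}$)
$S{\left(Z,y \right)} = -2 + \left(3 + y\right)^{2}$
$b{\left(u \right)} = - \frac{23}{16} + u^{2} + 75 u$ ($b{\left(u \right)} = \left(u^{2} + 75 u\right) - \left(2 - \left(3 - \frac{9}{4}\right)^{2}\right) = \left(u^{2} + 75 u\right) - \left(2 - \left(\frac{3}{4}\right)^{2}\right) = \left(u^{2} + 75 u\right) + \left(-2 + \frac{9}{16}\right) = \left(u^{2} + 75 u\right) - \frac{23}{16} = - \frac{23}{16} + u^{2} + 75 u$)
$\frac{1}{- 32 \left(-89 + 122\right) + b{\left(-124 \right)}} = \frac{1}{- 32 \left(-89 + 122\right) + \left(- \frac{23}{16} + \left(-124\right)^{2} + 75 \left(-124\right)\right)} = \frac{1}{\left(-32\right) 33 - - \frac{97193}{16}} = \frac{1}{-1056 + \frac{97193}{16}} = \frac{1}{\frac{80297}{16}} = \frac{16}{80297}$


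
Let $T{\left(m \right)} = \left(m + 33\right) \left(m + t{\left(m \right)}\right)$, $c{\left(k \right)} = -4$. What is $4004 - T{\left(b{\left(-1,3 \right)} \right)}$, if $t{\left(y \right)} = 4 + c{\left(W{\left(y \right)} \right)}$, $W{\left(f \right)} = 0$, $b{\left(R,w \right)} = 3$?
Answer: $3896$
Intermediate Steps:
$t{\left(y \right)} = 0$ ($t{\left(y \right)} = 4 - 4 = 0$)
$T{\left(m \right)} = m \left(33 + m\right)$ ($T{\left(m \right)} = \left(m + 33\right) \left(m + 0\right) = \left(33 + m\right) m = m \left(33 + m\right)$)
$4004 - T{\left(b{\left(-1,3 \right)} \right)} = 4004 - 3 \left(33 + 3\right) = 4004 - 3 \cdot 36 = 4004 - 108 = 3896$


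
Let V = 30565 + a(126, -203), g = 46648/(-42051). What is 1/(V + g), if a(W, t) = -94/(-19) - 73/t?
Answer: 162190707/4958039780038 ≈ 3.2713e-5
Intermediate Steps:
a(W, t) = 94/19 - 73/t (a(W, t) = -94*(-1/19) - 73/t = 94/19 - 73/t)
g = -46648/42051 (g = 46648*(-1/42051) = -46648/42051 ≈ -1.1093)
V = 117909674/3857 (V = 30565 + (94/19 - 73/(-203)) = 30565 + (94/19 - 73*(-1/203)) = 30565 + (94/19 + 73/203) = 30565 + 20469/3857 = 117909674/3857 ≈ 30570.)
1/(V + g) = 1/(117909674/3857 - 46648/42051) = 1/(4958039780038/162190707) = 162190707/4958039780038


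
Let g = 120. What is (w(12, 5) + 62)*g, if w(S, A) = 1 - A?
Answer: 6960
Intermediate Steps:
(w(12, 5) + 62)*g = ((1 - 1*5) + 62)*120 = ((1 - 5) + 62)*120 = (-4 + 62)*120 = 58*120 = 6960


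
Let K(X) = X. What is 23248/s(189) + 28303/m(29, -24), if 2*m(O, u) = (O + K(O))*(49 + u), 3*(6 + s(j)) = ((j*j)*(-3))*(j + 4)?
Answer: 195108527377/4998265275 ≈ 39.035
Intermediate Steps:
s(j) = -6 - j²*(4 + j) (s(j) = -6 + (((j*j)*(-3))*(j + 4))/3 = -6 + ((j²*(-3))*(4 + j))/3 = -6 + ((-3*j²)*(4 + j))/3 = -6 + (-3*j²*(4 + j))/3 = -6 - j²*(4 + j))
m(O, u) = O*(49 + u) (m(O, u) = ((O + O)*(49 + u))/2 = ((2*O)*(49 + u))/2 = (2*O*(49 + u))/2 = O*(49 + u))
23248/s(189) + 28303/m(29, -24) = 23248/(-6 - 1*189³ - 4*189²) + 28303/((29*(49 - 24))) = 23248/(-6 - 1*6751269 - 4*35721) + 28303/((29*25)) = 23248/(-6 - 6751269 - 142884) + 28303/725 = 23248/(-6894159) + 28303*(1/725) = 23248*(-1/6894159) + 28303/725 = -23248/6894159 + 28303/725 = 195108527377/4998265275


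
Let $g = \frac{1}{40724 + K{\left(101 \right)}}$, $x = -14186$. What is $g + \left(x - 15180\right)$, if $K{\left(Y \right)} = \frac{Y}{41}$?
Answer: $- \frac{49034906269}{1669785} \approx -29366.0$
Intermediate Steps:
$K{\left(Y \right)} = \frac{Y}{41}$ ($K{\left(Y \right)} = Y \frac{1}{41} = \frac{Y}{41}$)
$g = \frac{41}{1669785}$ ($g = \frac{1}{40724 + \frac{1}{41} \cdot 101} = \frac{1}{40724 + \frac{101}{41}} = \frac{1}{\frac{1669785}{41}} = \frac{41}{1669785} \approx 2.4554 \cdot 10^{-5}$)
$g + \left(x - 15180\right) = \frac{41}{1669785} - 29366 = - \frac{49034906269}{1669785}$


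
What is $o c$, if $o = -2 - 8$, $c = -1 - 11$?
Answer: $120$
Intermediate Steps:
$c = -12$ ($c = -1 - 11 = -12$)
$o = -10$
$o c = \left(-10\right) \left(-12\right) = 120$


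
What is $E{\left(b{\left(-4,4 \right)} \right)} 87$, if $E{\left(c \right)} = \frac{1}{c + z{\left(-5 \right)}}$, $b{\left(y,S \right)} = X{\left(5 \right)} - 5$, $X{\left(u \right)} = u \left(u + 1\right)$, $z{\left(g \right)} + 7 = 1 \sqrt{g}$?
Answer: $\frac{1566}{329} - \frac{87 i \sqrt{5}}{329} \approx 4.7599 - 0.5913 i$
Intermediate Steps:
$z{\left(g \right)} = -7 + \sqrt{g}$ ($z{\left(g \right)} = -7 + 1 \sqrt{g} = -7 + \sqrt{g}$)
$X{\left(u \right)} = u \left(1 + u\right)$
$b{\left(y,S \right)} = 25$ ($b{\left(y,S \right)} = 5 \left(1 + 5\right) - 5 = 5 \cdot 6 - 5 = 30 - 5 = 25$)
$E{\left(c \right)} = \frac{1}{-7 + c + i \sqrt{5}}$ ($E{\left(c \right)} = \frac{1}{c - \left(7 - \sqrt{-5}\right)} = \frac{1}{c - \left(7 - i \sqrt{5}\right)} = \frac{1}{-7 + c + i \sqrt{5}}$)
$E{\left(b{\left(-4,4 \right)} \right)} 87 = \frac{1}{-7 + 25 + i \sqrt{5}} \cdot 87 = \frac{1}{18 + i \sqrt{5}} \cdot 87 = \frac{87}{18 + i \sqrt{5}}$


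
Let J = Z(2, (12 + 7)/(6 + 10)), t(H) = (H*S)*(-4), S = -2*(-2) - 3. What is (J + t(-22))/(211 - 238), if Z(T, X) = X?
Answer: -1427/432 ≈ -3.3032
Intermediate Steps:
S = 1 (S = 4 - 3 = 1)
t(H) = -4*H (t(H) = (H*1)*(-4) = H*(-4) = -4*H)
J = 19/16 (J = (12 + 7)/(6 + 10) = 19/16 ≈ 1.1875)
(J + t(-22))/(211 - 238) = (19/16 - 4*(-22))/(211 - 238) = (19/16 + 88)/(-27) = (1427/16)*(-1/27) = -1427/432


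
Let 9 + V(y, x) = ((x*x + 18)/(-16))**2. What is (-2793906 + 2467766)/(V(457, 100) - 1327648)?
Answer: 20872960/59879967 ≈ 0.34858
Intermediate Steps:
V(y, x) = -9 + (-9/8 - x**2/16)**2 (V(y, x) = -9 + ((x*x + 18)/(-16))**2 = -9 + ((x**2 + 18)*(-1/16))**2 = -9 + ((18 + x**2)*(-1/16))**2 = -9 + (-9/8 - x**2/16)**2)
(-2793906 + 2467766)/(V(457, 100) - 1327648) = (-2793906 + 2467766)/((-9 + (18 + 100**2)**2/256) - 1327648) = -326140/((-9 + (18 + 10000)**2/256) - 1327648) = -326140/((-9 + (1/256)*10018**2) - 1327648) = -326140/((-9 + (1/256)*100360324) - 1327648) = -326140/((-9 + 25090081/64) - 1327648) = -326140/(25089505/64 - 1327648) = -326140/(-59879967/64) = -326140*(-64/59879967) = 20872960/59879967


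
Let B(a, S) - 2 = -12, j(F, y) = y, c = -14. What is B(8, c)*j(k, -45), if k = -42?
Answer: 450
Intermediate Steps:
B(a, S) = -10 (B(a, S) = 2 - 12 = -10)
B(8, c)*j(k, -45) = -10*(-45) = 450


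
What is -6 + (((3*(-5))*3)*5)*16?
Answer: -3606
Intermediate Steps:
-6 + (((3*(-5))*3)*5)*16 = -6 + (-15*3*5)*16 = -6 - 45*5*16 = -6 - 225*16 = -6 - 3600 = -3606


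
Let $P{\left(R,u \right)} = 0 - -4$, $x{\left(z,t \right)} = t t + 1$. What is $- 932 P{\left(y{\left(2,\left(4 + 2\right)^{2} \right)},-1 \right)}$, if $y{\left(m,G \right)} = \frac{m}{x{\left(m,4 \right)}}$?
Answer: $-3728$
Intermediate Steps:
$x{\left(z,t \right)} = 1 + t^{2}$ ($x{\left(z,t \right)} = t^{2} + 1 = 1 + t^{2}$)
$y{\left(m,G \right)} = \frac{m}{17}$ ($y{\left(m,G \right)} = \frac{m}{1 + 4^{2}} = \frac{m}{1 + 16} = \frac{m}{17}$)
$P{\left(R,u \right)} = 4$ ($P{\left(R,u \right)} = 0 + 4 = 4$)
$- 932 P{\left(y{\left(2,\left(4 + 2\right)^{2} \right)},-1 \right)} = \left(-932\right) 4 = -3728$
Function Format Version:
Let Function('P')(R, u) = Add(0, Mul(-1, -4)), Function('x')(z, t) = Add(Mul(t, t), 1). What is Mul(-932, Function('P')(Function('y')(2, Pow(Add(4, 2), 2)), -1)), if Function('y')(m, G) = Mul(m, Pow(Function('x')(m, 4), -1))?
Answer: -3728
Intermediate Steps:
Function('x')(z, t) = Add(1, Pow(t, 2)) (Function('x')(z, t) = Add(Pow(t, 2), 1) = Add(1, Pow(t, 2)))
Function('y')(m, G) = Mul(Rational(1, 17), m) (Function('y')(m, G) = Mul(m, Pow(Add(1, Pow(4, 2)), -1)) = Mul(m, Pow(Add(1, 16), -1)) = Mul(m, Pow(17, -1)) = Mul(m, Rational(1, 17)) = Mul(Rational(1, 17), m))
Function('P')(R, u) = 4 (Function('P')(R, u) = Add(0, 4) = 4)
Mul(-932, Function('P')(Function('y')(2, Pow(Add(4, 2), 2)), -1)) = Mul(-932, 4) = -3728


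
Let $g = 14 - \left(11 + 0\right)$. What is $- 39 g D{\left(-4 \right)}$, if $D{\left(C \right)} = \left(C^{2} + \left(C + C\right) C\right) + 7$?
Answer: $-6435$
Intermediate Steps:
$g = 3$ ($g = 14 - 11 = 3$)
$D{\left(C \right)} = 7 + 3 C^{2}$ ($D{\left(C \right)} = \left(C^{2} + 2 C C\right) + 7 = \left(C^{2} + 2 C^{2}\right) + 7 = 3 C^{2} + 7 = 7 + 3 C^{2}$)
$- 39 g D{\left(-4 \right)} = \left(-39\right) 3 \left(7 + 3 \left(-4\right)^{2}\right) = - 117 \left(7 + 3 \cdot 16\right) = - 117 \left(7 + 48\right) = \left(-117\right) 55 = -6435$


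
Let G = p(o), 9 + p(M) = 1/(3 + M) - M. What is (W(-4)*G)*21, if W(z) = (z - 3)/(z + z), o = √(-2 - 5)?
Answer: 147*(-12*√7 + 19*I)/(8*(√7 - 3*I)) ≈ -161.93 - 51.654*I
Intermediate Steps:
o = I*√7 (o = √(-7) = I*√7 ≈ 2.6458*I)
p(M) = -9 + 1/(3 + M) - M (p(M) = -9 + (1/(3 + M) - M) = -9 + 1/(3 + M) - M)
W(z) = (-3 + z)/(2*z) (W(z) = (-3 + z)/((2*z)) = (-3 + z)*(1/(2*z)) = (-3 + z)/(2*z))
G = (-19 - 12*I*√7)/(3 + I*√7) (G = (-26 - (I*√7)² - 12*I*√7)/(3 + I*√7) = (-26 - 1*(-7) - 12*I*√7)/(3 + I*√7) = (-26 + 7 - 12*I*√7)/(3 + I*√7) = (-19 - 12*I*√7)/(3 + I*√7) ≈ -8.8125 - 2.8111*I)
(W(-4)*G)*21 = (((½)*(-3 - 4)/(-4))*((-12*√7 + 19*I)/(√7 - 3*I)))*21 = (((½)*(-¼)*(-7))*((-12*√7 + 19*I)/(√7 - 3*I)))*21 = (7*((-12*√7 + 19*I)/(√7 - 3*I))/8)*21 = (7*(-12*√7 + 19*I)/(8*(√7 - 3*I)))*21 = 147*(-12*√7 + 19*I)/(8*(√7 - 3*I))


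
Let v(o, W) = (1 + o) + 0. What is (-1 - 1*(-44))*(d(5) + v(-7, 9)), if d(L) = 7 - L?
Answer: -172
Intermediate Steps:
v(o, W) = 1 + o
(-1 - 1*(-44))*(d(5) + v(-7, 9)) = (-1 - 1*(-44))*((7 - 1*5) + (1 - 7)) = (-1 + 44)*((7 - 5) - 6) = 43*(2 - 6) = 43*(-4) = -172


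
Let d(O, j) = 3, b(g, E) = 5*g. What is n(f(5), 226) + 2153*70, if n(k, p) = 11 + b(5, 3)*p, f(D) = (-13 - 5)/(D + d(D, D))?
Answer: 156371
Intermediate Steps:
f(D) = -18/(3 + D) (f(D) = (-13 - 5)/(D + 3) = -18/(3 + D))
n(k, p) = 11 + 25*p (n(k, p) = 11 + (5*5)*p = 11 + 25*p)
n(f(5), 226) + 2153*70 = (11 + 25*226) + 2153*70 = (11 + 5650) + 150710 = 5661 + 150710 = 156371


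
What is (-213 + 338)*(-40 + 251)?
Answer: 26375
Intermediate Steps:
(-213 + 338)*(-40 + 251) = 125*211 = 26375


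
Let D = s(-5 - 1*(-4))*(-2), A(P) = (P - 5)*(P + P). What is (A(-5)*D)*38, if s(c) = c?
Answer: 7600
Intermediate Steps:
A(P) = 2*P*(-5 + P) (A(P) = (-5 + P)*(2*P) = 2*P*(-5 + P))
D = 2 (D = (-5 - 1*(-4))*(-2) = (-5 + 4)*(-2) = -1*(-2) = 2)
(A(-5)*D)*38 = ((2*(-5)*(-5 - 5))*2)*38 = ((2*(-5)*(-10))*2)*38 = (100*2)*38 = 200*38 = 7600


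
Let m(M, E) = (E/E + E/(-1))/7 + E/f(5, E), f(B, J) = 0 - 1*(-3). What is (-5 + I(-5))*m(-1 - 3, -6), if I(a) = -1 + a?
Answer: 11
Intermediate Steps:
f(B, J) = 3 (f(B, J) = 0 + 3 = 3)
m(M, E) = 1/7 + 4*E/21 (m(M, E) = (E/E + E/(-1))/7 + E/3 = (1 + E*(-1))*(1/7) + E*(1/3) = (1 - E)*(1/7) + E/3 = (1/7 - E/7) + E/3 = 1/7 + 4*E/21)
(-5 + I(-5))*m(-1 - 3, -6) = (-5 + (-1 - 5))*(1/7 + (4/21)*(-6)) = (-5 - 6)*(1/7 - 8/7) = -11*(-1) = 11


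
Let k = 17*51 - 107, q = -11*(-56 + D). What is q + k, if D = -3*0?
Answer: 1376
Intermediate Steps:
D = 0
q = 616 (q = -11*(-56 + 0) = -11*(-56) = 616)
k = 760 (k = 867 - 107 = 760)
q + k = 616 + 760 = 1376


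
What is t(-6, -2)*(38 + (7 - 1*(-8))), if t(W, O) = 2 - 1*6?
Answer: -212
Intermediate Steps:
t(W, O) = -4 (t(W, O) = 2 - 6 = -4)
t(-6, -2)*(38 + (7 - 1*(-8))) = -4*(38 + (7 - 1*(-8))) = -4*(38 + (7 + 8)) = -4*(38 + 15) = -4*53 = -212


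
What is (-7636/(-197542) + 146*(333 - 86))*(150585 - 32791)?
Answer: 419568519134280/98771 ≈ 4.2479e+9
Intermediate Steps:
(-7636/(-197542) + 146*(333 - 86))*(150585 - 32791) = (-7636*(-1/197542) + 146*247)*117794 = (3818/98771 + 36062)*117794 = (3561883620/98771)*117794 = 419568519134280/98771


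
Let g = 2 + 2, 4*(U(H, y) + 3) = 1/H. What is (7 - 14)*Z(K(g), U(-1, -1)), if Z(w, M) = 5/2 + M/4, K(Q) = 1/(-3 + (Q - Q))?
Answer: -189/16 ≈ -11.813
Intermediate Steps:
U(H, y) = -3 + 1/(4*H)
g = 4
K(Q) = -1/3 (K(Q) = 1/(-3 + 0) = 1/(-3) = -1/3)
Z(w, M) = 5/2 + M/4 (Z(w, M) = 5*(1/2) + M*(1/4) = 5/2 + M/4)
(7 - 14)*Z(K(g), U(-1, -1)) = (7 - 14)*(5/2 + (-3 + (1/4)/(-1))/4) = -7*(5/2 + (-3 + (1/4)*(-1))/4) = -7*(5/2 + (-3 - 1/4)/4) = -7*(5/2 + (1/4)*(-13/4)) = -7*(5/2 - 13/16) = -7*27/16 = -189/16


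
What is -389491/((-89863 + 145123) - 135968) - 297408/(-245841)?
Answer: 39918687265/6613778476 ≈ 6.0357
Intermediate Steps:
-389491/((-89863 + 145123) - 135968) - 297408/(-245841) = -389491/(55260 - 135968) - 297408*(-1/245841) = -389491/(-80708) + 99136/81947 = -389491*(-1/80708) + 99136/81947 = 389491/80708 + 99136/81947 = 39918687265/6613778476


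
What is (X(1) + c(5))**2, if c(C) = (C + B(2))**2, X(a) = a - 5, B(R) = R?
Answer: 2025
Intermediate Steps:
X(a) = -5 + a
c(C) = (2 + C)**2 (c(C) = (C + 2)**2 = (2 + C)**2)
(X(1) + c(5))**2 = ((-5 + 1) + (2 + 5)**2)**2 = (-4 + 7**2)**2 = (-4 + 49)**2 = 45**2 = 2025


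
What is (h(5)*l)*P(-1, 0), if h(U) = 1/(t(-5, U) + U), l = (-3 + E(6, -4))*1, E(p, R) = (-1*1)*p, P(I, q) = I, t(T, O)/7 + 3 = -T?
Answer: 9/19 ≈ 0.47368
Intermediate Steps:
t(T, O) = -21 - 7*T (t(T, O) = -21 + 7*(-T) = -21 - 7*T)
E(p, R) = -p
l = -9 (l = (-3 - 1*6)*1 = (-3 - 6)*1 = -9*1 = -9)
h(U) = 1/(14 + U) (h(U) = 1/((-21 - 7*(-5)) + U) = 1/((-21 + 35) + U) = 1/(14 + U))
(h(5)*l)*P(-1, 0) = (-9/(14 + 5))*(-1) = (-9/19)*(-1) = ((1/19)*(-9))*(-1) = -9/19*(-1) = 9/19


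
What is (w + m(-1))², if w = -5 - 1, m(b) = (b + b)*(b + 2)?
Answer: 64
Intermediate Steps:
m(b) = 2*b*(2 + b) (m(b) = (2*b)*(2 + b) = 2*b*(2 + b))
w = -6
(w + m(-1))² = (-6 + 2*(-1)*(2 - 1))² = (-6 + 2*(-1)*1)² = (-6 - 2)² = (-8)² = 64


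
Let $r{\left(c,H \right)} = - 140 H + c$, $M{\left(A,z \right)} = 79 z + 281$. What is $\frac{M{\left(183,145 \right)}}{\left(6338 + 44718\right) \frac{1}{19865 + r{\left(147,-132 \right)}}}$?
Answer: $\frac{28233882}{3191} \approx 8848.0$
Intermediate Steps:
$M{\left(A,z \right)} = 281 + 79 z$
$r{\left(c,H \right)} = c - 140 H$
$\frac{M{\left(183,145 \right)}}{\left(6338 + 44718\right) \frac{1}{19865 + r{\left(147,-132 \right)}}} = \frac{281 + 79 \cdot 145}{\left(6338 + 44718\right) \frac{1}{19865 + \left(147 - -18480\right)}} = \frac{281 + 11455}{51056 \frac{1}{19865 + \left(147 + 18480\right)}} = \frac{11736}{51056 \frac{1}{19865 + 18627}} = \frac{11736}{51056 \cdot \frac{1}{38492}} = \frac{11736}{\frac{12764}{9623}} = 11736 \cdot \frac{9623}{12764} = \frac{28233882}{3191}$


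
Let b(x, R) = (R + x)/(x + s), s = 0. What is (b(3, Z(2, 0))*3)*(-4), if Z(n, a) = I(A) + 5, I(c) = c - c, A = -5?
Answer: -32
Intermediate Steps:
I(c) = 0
Z(n, a) = 5 (Z(n, a) = 0 + 5 = 5)
b(x, R) = (R + x)/x (b(x, R) = (R + x)/(x + 0) = (R + x)/x)
(b(3, Z(2, 0))*3)*(-4) = (((5 + 3)/3)*3)*(-4) = (((⅓)*8)*3)*(-4) = ((8/3)*3)*(-4) = 8*(-4) = -32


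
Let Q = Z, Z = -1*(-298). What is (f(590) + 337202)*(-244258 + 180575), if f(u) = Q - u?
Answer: -21455439530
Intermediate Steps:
Z = 298
Q = 298
f(u) = 298 - u
(f(590) + 337202)*(-244258 + 180575) = ((298 - 1*590) + 337202)*(-244258 + 180575) = ((298 - 590) + 337202)*(-63683) = (-292 + 337202)*(-63683) = 336910*(-63683) = -21455439530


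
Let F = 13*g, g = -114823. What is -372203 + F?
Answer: -1864902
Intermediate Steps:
F = -1492699 (F = 13*(-114823) = -1492699)
-372203 + F = -372203 - 1492699 = -1864902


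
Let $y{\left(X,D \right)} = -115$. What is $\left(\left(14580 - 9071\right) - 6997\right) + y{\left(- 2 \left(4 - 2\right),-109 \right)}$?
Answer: $-1603$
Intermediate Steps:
$\left(\left(14580 - 9071\right) - 6997\right) + y{\left(- 2 \left(4 - 2\right),-109 \right)} = \left(\left(14580 - 9071\right) - 6997\right) - 115 = \left(5509 - 6997\right) - 115 = -1488 - 115 = -1603$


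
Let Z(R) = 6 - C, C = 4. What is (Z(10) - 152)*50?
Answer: -7500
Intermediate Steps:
Z(R) = 2 (Z(R) = 6 - 1*4 = 6 - 4 = 2)
(Z(10) - 152)*50 = (2 - 152)*50 = -150*50 = -7500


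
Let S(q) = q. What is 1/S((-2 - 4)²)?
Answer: 1/36 ≈ 0.027778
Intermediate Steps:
1/S((-2 - 4)²) = 1/((-2 - 4)²) = 1/((-6)²) = 1/36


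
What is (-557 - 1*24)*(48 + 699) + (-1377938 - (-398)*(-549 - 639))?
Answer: -2284769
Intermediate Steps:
(-557 - 1*24)*(48 + 699) + (-1377938 - (-398)*(-549 - 639)) = (-557 - 24)*747 + (-1377938 - (-398)*(-1188)) = -581*747 + (-1377938 - 1*472824) = -434007 + (-1377938 - 472824) = -434007 - 1850762 = -2284769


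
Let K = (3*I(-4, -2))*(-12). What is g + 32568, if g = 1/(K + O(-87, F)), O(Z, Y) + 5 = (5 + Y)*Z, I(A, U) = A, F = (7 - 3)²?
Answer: 54974783/1688 ≈ 32568.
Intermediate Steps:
F = 16 (F = 4² = 16)
O(Z, Y) = -5 + Z*(5 + Y) (O(Z, Y) = -5 + (5 + Y)*Z = -5 + Z*(5 + Y))
K = 144 (K = (3*(-4))*(-12) = -12*(-12) = 144)
g = -1/1688 (g = 1/(144 + (-5 + 5*(-87) + 16*(-87))) = 1/(144 + (-5 - 435 - 1392)) = 1/(144 - 1832) = 1/(-1688) = -1/1688 ≈ -0.00059242)
g + 32568 = -1/1688 + 32568 = 54974783/1688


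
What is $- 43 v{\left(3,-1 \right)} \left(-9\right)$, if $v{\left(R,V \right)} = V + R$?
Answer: $774$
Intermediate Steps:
$v{\left(R,V \right)} = R + V$
$- 43 v{\left(3,-1 \right)} \left(-9\right) = - 43 \left(3 - 1\right) \left(-9\right) = \left(-43\right) 2 \left(-9\right) = \left(-86\right) \left(-9\right) = 774$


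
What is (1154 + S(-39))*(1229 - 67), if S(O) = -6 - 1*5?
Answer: 1328166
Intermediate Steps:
S(O) = -11 (S(O) = -6 - 5 = -11)
(1154 + S(-39))*(1229 - 67) = (1154 - 11)*(1229 - 67) = 1143*1162 = 1328166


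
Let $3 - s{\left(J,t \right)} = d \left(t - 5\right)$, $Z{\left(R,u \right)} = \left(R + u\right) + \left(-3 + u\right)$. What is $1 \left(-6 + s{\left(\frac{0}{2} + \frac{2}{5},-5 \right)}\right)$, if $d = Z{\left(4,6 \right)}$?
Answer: $127$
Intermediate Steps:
$Z{\left(R,u \right)} = -3 + R + 2 u$
$d = 13$ ($d = -3 + 4 + 2 \cdot 6 = -3 + 4 + 12 = 13$)
$s{\left(J,t \right)} = 68 - 13 t$ ($s{\left(J,t \right)} = 3 - 13 \left(t - 5\right) = 3 - 13 \left(-5 + t\right) = 3 - \left(-65 + 13 t\right) = 68 - 13 t$)
$1 \left(-6 + s{\left(\frac{0}{2} + \frac{2}{5},-5 \right)}\right) = 1 \left(-6 + \left(68 - -65\right)\right) = 1 \left(-6 + \left(68 + 65\right)\right) = 1 \left(-6 + 133\right) = 1 \cdot 127 = 127$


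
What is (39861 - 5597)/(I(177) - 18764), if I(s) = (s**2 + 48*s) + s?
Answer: 17132/10619 ≈ 1.6133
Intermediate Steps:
I(s) = s**2 + 49*s
(39861 - 5597)/(I(177) - 18764) = (39861 - 5597)/(177*(49 + 177) - 18764) = 34264/(177*226 - 18764) = 34264/(40002 - 18764) = 34264/21238 = 34264*(1/21238) = 17132/10619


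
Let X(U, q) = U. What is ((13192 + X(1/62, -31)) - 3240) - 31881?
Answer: -1359597/62 ≈ -21929.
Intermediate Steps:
((13192 + X(1/62, -31)) - 3240) - 31881 = ((13192 + 1/62) - 3240) - 31881 = (817905/62 - 3240) - 31881 = 617025/62 - 31881 = -1359597/62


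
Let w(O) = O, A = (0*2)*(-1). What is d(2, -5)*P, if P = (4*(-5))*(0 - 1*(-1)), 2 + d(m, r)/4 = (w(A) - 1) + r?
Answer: 640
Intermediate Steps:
A = 0 (A = 0*(-1) = 0)
d(m, r) = -12 + 4*r (d(m, r) = -8 + 4*((0 - 1) + r) = -8 + 4*(-1 + r) = -8 + (-4 + 4*r) = -12 + 4*r)
P = -20 (P = -20*(0 + 1) = -20*1 = -20)
d(2, -5)*P = (-12 + 4*(-5))*(-20) = (-12 - 20)*(-20) = -32*(-20) = 640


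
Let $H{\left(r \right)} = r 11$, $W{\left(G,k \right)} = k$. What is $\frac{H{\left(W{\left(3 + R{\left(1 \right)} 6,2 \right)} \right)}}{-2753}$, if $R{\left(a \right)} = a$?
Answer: $- \frac{22}{2753} \approx -0.0079913$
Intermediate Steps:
$H{\left(r \right)} = 11 r$
$\frac{H{\left(W{\left(3 + R{\left(1 \right)} 6,2 \right)} \right)}}{-2753} = \frac{11 \cdot 2}{-2753} = 22 \left(- \frac{1}{2753}\right) = - \frac{22}{2753}$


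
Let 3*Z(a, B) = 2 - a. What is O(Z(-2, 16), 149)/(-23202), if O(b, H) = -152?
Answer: 76/11601 ≈ 0.0065512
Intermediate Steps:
Z(a, B) = ⅔ - a/3 (Z(a, B) = (2 - a)/3 = ⅔ - a/3)
O(Z(-2, 16), 149)/(-23202) = -152/(-23202) = -152*(-1/23202) = 76/11601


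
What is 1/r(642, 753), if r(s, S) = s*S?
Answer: 1/483426 ≈ 2.0686e-6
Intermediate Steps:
r(s, S) = S*s
1/r(642, 753) = 1/(753*642) = 1/483426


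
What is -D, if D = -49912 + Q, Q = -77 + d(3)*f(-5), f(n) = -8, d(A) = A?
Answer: 50013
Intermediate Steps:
Q = -101 (Q = -77 + 3*(-8) = -77 - 24 = -101)
D = -50013 (D = -49912 - 101 = -50013)
-D = -1*(-50013) = 50013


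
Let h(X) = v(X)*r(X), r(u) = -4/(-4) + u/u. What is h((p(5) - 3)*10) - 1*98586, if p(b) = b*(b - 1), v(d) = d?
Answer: -98246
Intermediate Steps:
r(u) = 2 (r(u) = -4*(-¼) + 1 = 1 + 1 = 2)
p(b) = b*(-1 + b)
h(X) = 2*X (h(X) = X*2 = 2*X)
h((p(5) - 3)*10) - 1*98586 = 2*((5*(-1 + 5) - 3)*10) - 1*98586 = 2*((5*4 - 3)*10) - 98586 = 2*((20 - 3)*10) - 98586 = 2*(17*10) - 98586 = 2*170 - 98586 = 340 - 98586 = -98246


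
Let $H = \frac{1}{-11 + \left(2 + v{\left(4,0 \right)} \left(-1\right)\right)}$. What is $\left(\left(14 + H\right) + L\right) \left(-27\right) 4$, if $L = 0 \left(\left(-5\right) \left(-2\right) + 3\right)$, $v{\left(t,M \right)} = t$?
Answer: $- \frac{19548}{13} \approx -1503.7$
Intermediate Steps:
$L = 0$ ($L = 0 \left(10 + 3\right) = 0 \cdot 13 = 0$)
$H = - \frac{1}{13}$ ($H = \frac{1}{-11 + \left(2 + 4 \left(-1\right)\right)} = \frac{1}{-11 + \left(2 - 4\right)} = \frac{1}{-11 - 2} = \frac{1}{-13} = - \frac{1}{13} \approx -0.076923$)
$\left(\left(14 + H\right) + L\right) \left(-27\right) 4 = \left(\left(14 - \frac{1}{13}\right) + 0\right) \left(-27\right) 4 = \left(\frac{181}{13} + 0\right) \left(-27\right) 4 = \frac{181}{13} \left(-27\right) 4 = \left(- \frac{4887}{13}\right) 4 = - \frac{19548}{13}$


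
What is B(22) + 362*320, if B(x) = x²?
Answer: 116324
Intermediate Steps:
B(22) + 362*320 = 22² + 362*320 = 484 + 115840 = 116324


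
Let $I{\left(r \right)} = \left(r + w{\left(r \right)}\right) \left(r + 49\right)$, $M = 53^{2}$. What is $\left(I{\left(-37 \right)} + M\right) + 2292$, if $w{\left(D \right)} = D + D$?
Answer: $3769$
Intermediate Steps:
$w{\left(D \right)} = 2 D$
$M = 2809$
$I{\left(r \right)} = 3 r \left(49 + r\right)$ ($I{\left(r \right)} = \left(r + 2 r\right) \left(r + 49\right) = 3 r \left(49 + r\right)$)
$\left(I{\left(-37 \right)} + M\right) + 2292 = \left(3 \left(-37\right) \left(49 - 37\right) + 2809\right) + 2292 = \left(3 \left(-37\right) 12 + 2809\right) + 2292 = \left(-1332 + 2809\right) + 2292 = 1477 + 2292 = 3769$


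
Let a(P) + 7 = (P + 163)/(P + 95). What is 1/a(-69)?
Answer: -13/44 ≈ -0.29545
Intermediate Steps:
a(P) = -7 + (163 + P)/(95 + P) (a(P) = -7 + (P + 163)/(P + 95) = -7 + (163 + P)/(95 + P))
1/a(-69) = 1/(2*(-251 - 3*(-69))/(95 - 69)) = 1/(2*(-251 + 207)/26) = 1/(2*(1/26)*(-44)) = 1/(-44/13) = -13/44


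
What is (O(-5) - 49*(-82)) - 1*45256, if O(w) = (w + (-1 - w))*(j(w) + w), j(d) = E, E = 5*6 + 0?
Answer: -41263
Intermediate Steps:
E = 30 (E = 30 + 0 = 30)
j(d) = 30
O(w) = -30 - w (O(w) = (w + (-1 - w))*(30 + w) = -(30 + w) = -30 - w)
(O(-5) - 49*(-82)) - 1*45256 = ((-30 - 1*(-5)) - 49*(-82)) - 1*45256 = ((-30 + 5) + 4018) - 45256 = (-25 + 4018) - 45256 = 3993 - 45256 = -41263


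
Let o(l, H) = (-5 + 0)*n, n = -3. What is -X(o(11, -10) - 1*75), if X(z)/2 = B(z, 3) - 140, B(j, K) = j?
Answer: 400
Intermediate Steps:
o(l, H) = 15 (o(l, H) = (-5 + 0)*(-3) = -5*(-3) = 15)
X(z) = -280 + 2*z (X(z) = 2*(z - 140) = 2*(-140 + z) = -280 + 2*z)
-X(o(11, -10) - 1*75) = -(-280 + 2*(15 - 1*75)) = -(-280 + 2*(15 - 75)) = -(-280 + 2*(-60)) = -(-280 - 120) = -1*(-400) = 400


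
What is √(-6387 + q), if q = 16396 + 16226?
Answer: 3*√2915 ≈ 161.97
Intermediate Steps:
q = 32622
√(-6387 + q) = √(-6387 + 32622) = √26235 = 3*√2915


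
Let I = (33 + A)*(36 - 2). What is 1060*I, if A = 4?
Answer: 1333480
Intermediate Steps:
I = 1258 (I = (33 + 4)*(36 - 2) = 37*34 = 1258)
1060*I = 1060*1258 = 1333480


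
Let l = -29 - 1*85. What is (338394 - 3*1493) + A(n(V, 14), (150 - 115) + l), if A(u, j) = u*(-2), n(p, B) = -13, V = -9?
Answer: 333941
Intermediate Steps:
l = -114 (l = -29 - 85 = -114)
A(u, j) = -2*u
(338394 - 3*1493) + A(n(V, 14), (150 - 115) + l) = (338394 - 3*1493) - 2*(-13) = (338394 - 4479) + 26 = 333915 + 26 = 333941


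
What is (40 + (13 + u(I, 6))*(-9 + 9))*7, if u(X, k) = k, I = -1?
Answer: 280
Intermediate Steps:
(40 + (13 + u(I, 6))*(-9 + 9))*7 = (40 + (13 + 6)*(-9 + 9))*7 = (40 + 19*0)*7 = (40 + 0)*7 = 40*7 = 280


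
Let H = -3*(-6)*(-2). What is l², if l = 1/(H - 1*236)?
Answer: 1/73984 ≈ 1.3516e-5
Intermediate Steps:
H = -36 (H = 18*(-2) = -36)
l = -1/272 (l = 1/(-36 - 1*236) = 1/(-36 - 236) = 1/(-272) = -1/272 ≈ -0.0036765)
l² = (-1/272)² = 1/73984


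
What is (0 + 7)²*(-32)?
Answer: -1568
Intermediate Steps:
(0 + 7)²*(-32) = 7²*(-32) = 49*(-32) = -1568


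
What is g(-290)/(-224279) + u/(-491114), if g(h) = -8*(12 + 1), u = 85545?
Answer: -19134871199/110146556806 ≈ -0.17372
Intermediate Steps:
g(h) = -104 (g(h) = -8*13 = -104)
g(-290)/(-224279) + u/(-491114) = -104/(-224279) + 85545/(-491114) = -104*(-1/224279) + 85545*(-1/491114) = 104/224279 - 85545/491114 = -19134871199/110146556806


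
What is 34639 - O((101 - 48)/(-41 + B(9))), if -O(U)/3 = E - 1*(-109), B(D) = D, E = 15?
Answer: 35011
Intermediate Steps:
O(U) = -372 (O(U) = -3*(15 - 1*(-109)) = -3*(15 + 109) = -3*124 = -372)
34639 - O((101 - 48)/(-41 + B(9))) = 34639 - 1*(-372) = 34639 + 372 = 35011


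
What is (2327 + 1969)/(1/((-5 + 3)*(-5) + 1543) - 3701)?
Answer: -555974/478971 ≈ -1.1608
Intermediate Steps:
(2327 + 1969)/(1/((-5 + 3)*(-5) + 1543) - 3701) = 4296/(1/(-2*(-5) + 1543) - 3701) = 4296/(1/(10 + 1543) - 3701) = 4296/(1/1553 - 3701) = 4296/(-5747652/1553) = 4296*(-1553/5747652) = -555974/478971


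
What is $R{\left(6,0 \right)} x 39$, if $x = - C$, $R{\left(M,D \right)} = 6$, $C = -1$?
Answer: $234$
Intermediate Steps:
$x = 1$ ($x = \left(-1\right) \left(-1\right) = 1$)
$R{\left(6,0 \right)} x 39 = 6 \cdot 1 \cdot 39 = 6 \cdot 39 = 234$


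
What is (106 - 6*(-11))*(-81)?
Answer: -13932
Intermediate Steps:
(106 - 6*(-11))*(-81) = (106 + 66)*(-81) = 172*(-81) = -13932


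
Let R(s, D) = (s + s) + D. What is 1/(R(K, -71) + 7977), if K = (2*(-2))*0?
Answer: 1/7906 ≈ 0.00012649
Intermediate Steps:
K = 0 (K = -4*0 = 0)
R(s, D) = D + 2*s (R(s, D) = 2*s + D = D + 2*s)
1/(R(K, -71) + 7977) = 1/((-71 + 2*0) + 7977) = 1/((-71 + 0) + 7977) = 1/(-71 + 7977) = 1/7906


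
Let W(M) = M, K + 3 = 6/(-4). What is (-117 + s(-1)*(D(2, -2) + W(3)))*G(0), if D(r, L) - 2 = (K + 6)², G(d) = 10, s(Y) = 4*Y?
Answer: -1460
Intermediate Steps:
K = -9/2 (K = -3 + 6/(-4) = -3 + 6*(-¼) = -3 - 3/2 = -9/2 ≈ -4.5000)
D(r, L) = 17/4 (D(r, L) = 2 + (-9/2 + 6)² = 2 + (3/2)² = 2 + 9/4 = 17/4)
(-117 + s(-1)*(D(2, -2) + W(3)))*G(0) = (-117 + (4*(-1))*(17/4 + 3))*10 = (-117 - 4*29/4)*10 = (-117 - 29)*10 = -146*10 = -1460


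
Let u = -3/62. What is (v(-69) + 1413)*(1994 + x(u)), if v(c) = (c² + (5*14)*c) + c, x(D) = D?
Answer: 157621875/62 ≈ 2.5423e+6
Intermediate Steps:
u = -3/62 (u = -3*1/62 = -3/62 ≈ -0.048387)
v(c) = c² + 71*c (v(c) = (c² + 70*c) + c = c² + 71*c)
(v(-69) + 1413)*(1994 + x(u)) = (-69*(71 - 69) + 1413)*(1994 - 3/62) = (-69*2 + 1413)*(123625/62) = (-138 + 1413)*(123625/62) = 1275*(123625/62) = 157621875/62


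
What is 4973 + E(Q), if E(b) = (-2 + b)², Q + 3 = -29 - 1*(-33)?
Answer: 4974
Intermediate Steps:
Q = 1 (Q = -3 + (-29 - 1*(-33)) = -3 + (-29 + 33) = -3 + 4 = 1)
4973 + E(Q) = 4973 + (-2 + 1)² = 4973 + (-1)² = 4973 + 1 = 4974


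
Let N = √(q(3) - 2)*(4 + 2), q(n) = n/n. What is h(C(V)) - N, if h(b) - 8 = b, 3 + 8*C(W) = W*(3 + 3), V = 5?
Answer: 91/8 - 6*I ≈ 11.375 - 6.0*I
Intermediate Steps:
q(n) = 1
N = 6*I (N = √(1 - 2)*(4 + 2) = √(-1)*6 = I*6 = 6*I ≈ 6.0*I)
C(W) = -3/8 + 3*W/4 (C(W) = -3/8 + (W*(3 + 3))/8 = -3/8 + (W*6)/8 = -3/8 + (6*W)/8 = -3/8 + 3*W/4)
h(b) = 8 + b
h(C(V)) - N = (8 + (-3/8 + (¾)*5)) - 6*I = (8 + (-3/8 + 15/4)) - 6*I = (8 + 27/8) - 6*I = 91/8 - 6*I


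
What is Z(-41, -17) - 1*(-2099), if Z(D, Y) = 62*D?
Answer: -443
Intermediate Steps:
Z(-41, -17) - 1*(-2099) = 62*(-41) - 1*(-2099) = -2542 + 2099 = -443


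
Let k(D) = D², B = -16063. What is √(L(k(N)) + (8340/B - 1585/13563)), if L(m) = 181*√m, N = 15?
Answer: 2*√3578742223781191115/72620823 ≈ 52.100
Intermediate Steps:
√(L(k(N)) + (8340/B - 1585/13563)) = √(181*√(15²) + (8340/(-16063) - 1585/13563)) = √(181*√225 + (8340*(-1/16063) - 1585*1/13563)) = √(181*15 + (-8340/16063 - 1585/13563)) = √(2715 - 138575275/217862469) = √(591358028060/217862469) = 2*√3578742223781191115/72620823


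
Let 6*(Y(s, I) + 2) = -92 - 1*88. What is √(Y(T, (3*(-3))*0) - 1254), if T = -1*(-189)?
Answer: I*√1286 ≈ 35.861*I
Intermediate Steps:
T = 189
Y(s, I) = -32 (Y(s, I) = -2 + (-92 - 1*88)/6 = -2 + (-92 - 88)/6 = -2 + (⅙)*(-180) = -2 - 30 = -32)
√(Y(T, (3*(-3))*0) - 1254) = √(-32 - 1254) = √(-1286) = I*√1286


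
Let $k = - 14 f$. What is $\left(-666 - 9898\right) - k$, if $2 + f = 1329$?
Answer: $8014$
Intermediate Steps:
$f = 1327$ ($f = -2 + 1329 = 1327$)
$k = -18578$ ($k = \left(-14\right) 1327 = -18578$)
$\left(-666 - 9898\right) - k = \left(-666 - 9898\right) - -18578 = \left(-666 - 9898\right) + 18578 = -10564 + 18578 = 8014$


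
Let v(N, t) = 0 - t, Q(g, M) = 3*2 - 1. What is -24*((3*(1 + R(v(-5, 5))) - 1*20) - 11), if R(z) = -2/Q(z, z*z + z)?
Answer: 3504/5 ≈ 700.80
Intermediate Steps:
Q(g, M) = 5 (Q(g, M) = 6 - 1 = 5)
v(N, t) = -t
R(z) = -⅖ (R(z) = -2/5 = -2*⅕ = -⅖)
-24*((3*(1 + R(v(-5, 5))) - 1*20) - 11) = -24*((3*(1 - ⅖) - 1*20) - 11) = -24*((3*(⅗) - 20) - 11) = -24*((9/5 - 20) - 11) = -24*(-91/5 - 11) = -24*(-146/5) = 3504/5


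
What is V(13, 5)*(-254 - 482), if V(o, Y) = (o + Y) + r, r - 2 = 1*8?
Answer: -20608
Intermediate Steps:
r = 10 (r = 2 + 1*8 = 2 + 8 = 10)
V(o, Y) = 10 + Y + o (V(o, Y) = (o + Y) + 10 = (Y + o) + 10 = 10 + Y + o)
V(13, 5)*(-254 - 482) = (10 + 5 + 13)*(-254 - 482) = 28*(-736) = -20608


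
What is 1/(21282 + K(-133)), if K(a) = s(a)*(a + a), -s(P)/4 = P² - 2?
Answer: 1/18840250 ≈ 5.3078e-8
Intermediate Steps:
s(P) = 8 - 4*P² (s(P) = -4*(P² - 2) = -4*(-2 + P²) = 8 - 4*P²)
K(a) = 2*a*(8 - 4*a²) (K(a) = (8 - 4*a²)*(a + a) = (8 - 4*a²)*(2*a) = 2*a*(8 - 4*a²))
1/(21282 + K(-133)) = 1/(21282 + 8*(-133)*(2 - 1*(-133)²)) = 1/(21282 + 8*(-133)*(2 - 1*17689)) = 1/(21282 + 8*(-133)*(2 - 17689)) = 1/(21282 + 8*(-133)*(-17687)) = 1/(21282 + 18818968) = 1/18840250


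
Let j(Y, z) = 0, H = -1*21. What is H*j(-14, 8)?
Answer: 0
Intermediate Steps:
H = -21
H*j(-14, 8) = -21*0 = 0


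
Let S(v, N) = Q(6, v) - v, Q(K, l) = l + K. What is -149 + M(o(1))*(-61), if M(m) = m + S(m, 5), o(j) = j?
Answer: -576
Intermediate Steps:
Q(K, l) = K + l
S(v, N) = 6 (S(v, N) = (6 + v) - v = 6)
M(m) = 6 + m (M(m) = m + 6 = 6 + m)
-149 + M(o(1))*(-61) = -149 + (6 + 1)*(-61) = -149 + 7*(-61) = -149 - 427 = -576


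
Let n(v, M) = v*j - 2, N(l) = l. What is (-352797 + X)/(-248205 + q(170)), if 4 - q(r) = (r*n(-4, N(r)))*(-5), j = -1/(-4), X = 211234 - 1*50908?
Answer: 192471/250751 ≈ 0.76758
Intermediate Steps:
X = 160326 (X = 211234 - 50908 = 160326)
j = ¼ (j = -1*(-¼) = ¼ ≈ 0.25000)
n(v, M) = -2 + v/4 (n(v, M) = v*(¼) - 2 = v/4 - 2 = -2 + v/4)
q(r) = 4 - 15*r (q(r) = 4 - r*(-2 + (¼)*(-4))*(-5) = 4 - r*(-2 - 1)*(-5) = 4 - r*(-3)*(-5) = 4 - (-3*r)*(-5) = 4 - 15*r)
(-352797 + X)/(-248205 + q(170)) = (-352797 + 160326)/(-248205 + (4 - 15*170)) = -192471/(-248205 + (4 - 2550)) = -192471/(-248205 - 2546) = -192471/(-250751) = -192471*(-1/250751) = 192471/250751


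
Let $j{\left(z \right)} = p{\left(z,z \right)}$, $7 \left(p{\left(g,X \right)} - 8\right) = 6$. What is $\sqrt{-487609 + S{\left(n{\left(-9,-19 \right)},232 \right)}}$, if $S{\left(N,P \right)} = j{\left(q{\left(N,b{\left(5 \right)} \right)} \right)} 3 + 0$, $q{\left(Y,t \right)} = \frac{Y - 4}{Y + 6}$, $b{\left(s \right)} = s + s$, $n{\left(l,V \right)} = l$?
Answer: $\frac{i \sqrt{23891539}}{7} \approx 698.27 i$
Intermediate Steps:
$p{\left(g,X \right)} = \frac{62}{7}$ ($p{\left(g,X \right)} = 8 + \frac{1}{7} \cdot 6 = 8 + \frac{6}{7} = \frac{62}{7}$)
$b{\left(s \right)} = 2 s$
$q{\left(Y,t \right)} = \frac{-4 + Y}{6 + Y}$
$j{\left(z \right)} = \frac{62}{7}$
$S{\left(N,P \right)} = \frac{186}{7}$ ($S{\left(N,P \right)} = \frac{62}{7} \cdot 3 + 0 = \frac{186}{7} + 0 = \frac{186}{7}$)
$\sqrt{-487609 + S{\left(n{\left(-9,-19 \right)},232 \right)}} = \sqrt{-487609 + \frac{186}{7}} = \sqrt{- \frac{3413077}{7}} = \frac{i \sqrt{23891539}}{7}$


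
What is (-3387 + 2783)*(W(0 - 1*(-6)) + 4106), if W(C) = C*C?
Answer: -2501768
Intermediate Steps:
W(C) = C²
(-3387 + 2783)*(W(0 - 1*(-6)) + 4106) = (-3387 + 2783)*((0 - 1*(-6))² + 4106) = -604*((0 + 6)² + 4106) = -604*(6² + 4106) = -604*(36 + 4106) = -604*4142 = -2501768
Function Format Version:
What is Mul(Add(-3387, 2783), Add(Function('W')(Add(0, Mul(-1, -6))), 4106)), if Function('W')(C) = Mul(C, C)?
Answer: -2501768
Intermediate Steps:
Function('W')(C) = Pow(C, 2)
Mul(Add(-3387, 2783), Add(Function('W')(Add(0, Mul(-1, -6))), 4106)) = Mul(Add(-3387, 2783), Add(Pow(Add(0, Mul(-1, -6)), 2), 4106)) = Mul(-604, Add(Pow(Add(0, 6), 2), 4106)) = Mul(-604, Add(Pow(6, 2), 4106)) = Mul(-604, Add(36, 4106)) = Mul(-604, 4142) = -2501768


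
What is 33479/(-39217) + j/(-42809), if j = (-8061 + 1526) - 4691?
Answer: -992952469/1678840553 ≈ -0.59145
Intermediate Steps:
j = -11226 (j = -6535 - 4691 = -11226)
33479/(-39217) + j/(-42809) = 33479/(-39217) - 11226/(-42809) = 33479*(-1/39217) - 11226*(-1/42809) = -33479/39217 + 11226/42809 = -992952469/1678840553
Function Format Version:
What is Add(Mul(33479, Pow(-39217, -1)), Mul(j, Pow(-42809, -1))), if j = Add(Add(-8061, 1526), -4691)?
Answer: Rational(-992952469, 1678840553) ≈ -0.59145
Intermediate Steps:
j = -11226 (j = Add(-6535, -4691) = -11226)
Add(Mul(33479, Pow(-39217, -1)), Mul(j, Pow(-42809, -1))) = Add(Mul(33479, Pow(-39217, -1)), Mul(-11226, Pow(-42809, -1))) = Add(Mul(33479, Rational(-1, 39217)), Mul(-11226, Rational(-1, 42809))) = Add(Rational(-33479, 39217), Rational(11226, 42809)) = Rational(-992952469, 1678840553)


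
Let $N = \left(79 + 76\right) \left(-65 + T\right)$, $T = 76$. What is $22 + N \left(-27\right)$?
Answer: $-46013$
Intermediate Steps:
$N = 1705$ ($N = \left(79 + 76\right) \left(-65 + 76\right) = 155 \cdot 11 = 1705$)
$22 + N \left(-27\right) = 22 + 1705 \left(-27\right) = 22 - 46035 = -46013$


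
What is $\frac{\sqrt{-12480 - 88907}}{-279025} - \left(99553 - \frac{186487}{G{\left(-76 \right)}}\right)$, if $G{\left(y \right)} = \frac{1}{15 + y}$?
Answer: $-11475260 - \frac{i \sqrt{101387}}{279025} \approx -1.1475 \cdot 10^{7} - 0.0011412 i$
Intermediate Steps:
$\frac{\sqrt{-12480 - 88907}}{-279025} - \left(99553 - \frac{186487}{G{\left(-76 \right)}}\right) = \frac{\sqrt{-12480 - 88907}}{-279025} - \left(99553 - \frac{186487}{\frac{1}{15 - 76}}\right) = \sqrt{-101387} \left(- \frac{1}{279025}\right) - \left(99553 - \frac{186487}{\frac{1}{-61}}\right) = i \sqrt{101387} \left(- \frac{1}{279025}\right) - \left(99553 - \frac{186487}{- \frac{1}{61}}\right) = - \frac{i \sqrt{101387}}{279025} - \left(99553 - -11375707\right) = - \frac{i \sqrt{101387}}{279025} - 11475260 = -11475260 - \frac{i \sqrt{101387}}{279025}$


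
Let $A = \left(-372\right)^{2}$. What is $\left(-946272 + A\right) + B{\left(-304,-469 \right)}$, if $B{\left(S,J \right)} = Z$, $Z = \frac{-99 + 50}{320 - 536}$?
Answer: $- \frac{174503759}{216} \approx -8.0789 \cdot 10^{5}$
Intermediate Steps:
$A = 138384$
$Z = \frac{49}{216}$ ($Z = - \frac{49}{-216} = \left(-49\right) \left(- \frac{1}{216}\right) = \frac{49}{216} \approx 0.22685$)
$B{\left(S,J \right)} = \frac{49}{216}$
$\left(-946272 + A\right) + B{\left(-304,-469 \right)} = \left(-946272 + 138384\right) + \frac{49}{216} = -807888 + \frac{49}{216} = - \frac{174503759}{216}$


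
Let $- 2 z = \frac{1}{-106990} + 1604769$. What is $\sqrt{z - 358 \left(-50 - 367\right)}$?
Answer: $\frac{i \sqrt{7475927160966355}}{106990} \approx 808.15 i$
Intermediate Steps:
$z = - \frac{171694235309}{213980}$ ($z = - \frac{\frac{1}{-106990} + 1604769}{2} = - \frac{- \frac{1}{106990} + 1604769}{2} = \left(- \frac{1}{2}\right) \frac{171694235309}{106990} = - \frac{171694235309}{213980} \approx -8.0238 \cdot 10^{5}$)
$\sqrt{z - 358 \left(-50 - 367\right)} = \sqrt{- \frac{171694235309}{213980} - 358 \left(-50 - 367\right)} = \sqrt{- \frac{171694235309}{213980} - -149286} = \sqrt{- \frac{171694235309}{213980} + 149286} = \sqrt{- \frac{139750017029}{213980}} = \frac{i \sqrt{7475927160966355}}{106990}$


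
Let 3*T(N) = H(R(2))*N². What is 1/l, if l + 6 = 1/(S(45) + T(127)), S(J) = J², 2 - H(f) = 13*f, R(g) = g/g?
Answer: -171344/1028067 ≈ -0.16667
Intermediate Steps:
R(g) = 1
H(f) = 2 - 13*f
T(N) = -11*N²/3 (T(N) = ((2 - 13*1)*N²)/3 = ((2 - 13)*N²)/3 = (-11*N²)/3 = -11*N²/3)
l = -1028067/171344 (l = -6 + 1/(45² - 11/3*127²) = -6 + 1/(2025 - 11/3*16129) = -6 + 1/(2025 - 177419/3) = -6 + 1/(-171344/3) = -6 - 3/171344 = -1028067/171344 ≈ -6.0000)
1/l = 1/(-1028067/171344) = -171344/1028067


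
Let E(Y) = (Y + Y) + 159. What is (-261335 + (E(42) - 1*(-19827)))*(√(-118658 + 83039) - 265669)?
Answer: 64096631285 - 241265*I*√35619 ≈ 6.4097e+10 - 4.5534e+7*I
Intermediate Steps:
E(Y) = 159 + 2*Y (E(Y) = 2*Y + 159 = 159 + 2*Y)
(-261335 + (E(42) - 1*(-19827)))*(√(-118658 + 83039) - 265669) = (-261335 + ((159 + 2*42) - 1*(-19827)))*(√(-118658 + 83039) - 265669) = (-261335 + ((159 + 84) + 19827))*(√(-35619) - 265669) = (-261335 + (243 + 19827))*(I*√35619 - 265669) = (-261335 + 20070)*(-265669 + I*√35619) = -241265*(-265669 + I*√35619) = 64096631285 - 241265*I*√35619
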